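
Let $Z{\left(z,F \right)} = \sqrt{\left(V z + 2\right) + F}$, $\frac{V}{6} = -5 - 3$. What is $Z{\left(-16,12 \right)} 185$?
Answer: $185 \sqrt{782} \approx 5173.4$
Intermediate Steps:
$V = -48$ ($V = 6 \left(-5 - 3\right) = 6 \left(-8\right) = -48$)
$Z{\left(z,F \right)} = \sqrt{2 + F - 48 z}$ ($Z{\left(z,F \right)} = \sqrt{\left(- 48 z + 2\right) + F} = \sqrt{\left(2 - 48 z\right) + F} = \sqrt{2 + F - 48 z}$)
$Z{\left(-16,12 \right)} 185 = \sqrt{2 + 12 - -768} \cdot 185 = \sqrt{2 + 12 + 768} \cdot 185 = \sqrt{782} \cdot 185 = 185 \sqrt{782}$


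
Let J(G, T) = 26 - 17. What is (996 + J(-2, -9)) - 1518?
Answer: -513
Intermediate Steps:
J(G, T) = 9
(996 + J(-2, -9)) - 1518 = (996 + 9) - 1518 = 1005 - 1518 = -513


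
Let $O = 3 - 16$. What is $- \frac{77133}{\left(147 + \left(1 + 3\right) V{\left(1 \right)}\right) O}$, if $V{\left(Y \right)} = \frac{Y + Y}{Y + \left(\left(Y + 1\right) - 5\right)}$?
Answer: $\frac{77133}{1859} \approx 41.492$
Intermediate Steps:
$V{\left(Y \right)} = \frac{2 Y}{-4 + 2 Y}$ ($V{\left(Y \right)} = \frac{2 Y}{Y + \left(\left(1 + Y\right) - 5\right)} = \frac{2 Y}{Y + \left(-4 + Y\right)} = \frac{2 Y}{-4 + 2 Y}$)
$O = -13$ ($O = 3 - 16 = -13$)
$- \frac{77133}{\left(147 + \left(1 + 3\right) V{\left(1 \right)}\right) O} = - \frac{77133}{\left(147 + \left(1 + 3\right) 1 \frac{1}{-2 + 1}\right) \left(-13\right)} = - \frac{77133}{\left(147 + 4 \cdot 1 \frac{1}{-1}\right) \left(-13\right)} = - \frac{77133}{\left(147 + 4 \cdot 1 \left(-1\right)\right) \left(-13\right)} = - \frac{77133}{\left(147 + 4 \left(-1\right)\right) \left(-13\right)} = - \frac{77133}{\left(147 - 4\right) \left(-13\right)} = - \frac{77133}{143 \left(-13\right)} = - \frac{77133}{-1859} = \left(-77133\right) \left(- \frac{1}{1859}\right) = \frac{77133}{1859}$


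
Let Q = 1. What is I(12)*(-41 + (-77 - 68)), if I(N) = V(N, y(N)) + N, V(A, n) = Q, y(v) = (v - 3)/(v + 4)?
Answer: -2418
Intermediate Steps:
y(v) = (-3 + v)/(4 + v)
V(A, n) = 1
I(N) = 1 + N
I(12)*(-41 + (-77 - 68)) = (1 + 12)*(-41 + (-77 - 68)) = 13*(-41 - 145) = 13*(-186) = -2418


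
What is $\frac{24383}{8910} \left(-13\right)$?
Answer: $- \frac{316979}{8910} \approx -35.576$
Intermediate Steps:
$\frac{24383}{8910} \left(-13\right) = - \frac{316979}{8910}$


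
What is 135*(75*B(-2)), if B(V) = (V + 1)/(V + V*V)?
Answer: -10125/2 ≈ -5062.5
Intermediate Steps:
B(V) = (1 + V)/(V + V**2)
135*(75*B(-2)) = 135*(75/(-2)) = 135*(75*(-1/2)) = 135*(-75/2) = -10125/2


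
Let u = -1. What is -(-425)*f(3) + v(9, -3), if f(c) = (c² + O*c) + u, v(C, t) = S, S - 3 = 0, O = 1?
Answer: 4678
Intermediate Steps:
S = 3 (S = 3 + 0 = 3)
v(C, t) = 3
f(c) = -1 + c + c² (f(c) = (c² + 1*c) - 1 = (c² + c) - 1 = (c + c²) - 1 = -1 + c + c²)
-(-425)*f(3) + v(9, -3) = -(-425)*(-1 + 3 + 3²) + 3 = -(-425)*(-1 + 3 + 9) + 3 = -(-425)*11 + 3 = -85*(-55) + 3 = 4675 + 3 = 4678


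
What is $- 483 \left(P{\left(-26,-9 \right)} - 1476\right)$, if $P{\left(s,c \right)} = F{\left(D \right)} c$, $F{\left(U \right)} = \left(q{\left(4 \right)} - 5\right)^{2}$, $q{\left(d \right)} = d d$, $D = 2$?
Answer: $1238895$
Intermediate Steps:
$q{\left(d \right)} = d^{2}$
$F{\left(U \right)} = 121$ ($F{\left(U \right)} = \left(4^{2} - 5\right)^{2} = \left(16 - 5\right)^{2} = 11^{2} = 121$)
$P{\left(s,c \right)} = 121 c$
$- 483 \left(P{\left(-26,-9 \right)} - 1476\right) = - 483 \left(121 \left(-9\right) - 1476\right) = - 483 \left(-1089 - 1476\right) = \left(-483\right) \left(-2565\right) = 1238895$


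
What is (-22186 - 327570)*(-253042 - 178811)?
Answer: 151043177868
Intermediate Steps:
(-22186 - 327570)*(-253042 - 178811) = -349756*(-431853) = 151043177868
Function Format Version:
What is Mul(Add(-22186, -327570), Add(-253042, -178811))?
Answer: 151043177868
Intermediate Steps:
Mul(Add(-22186, -327570), Add(-253042, -178811)) = Mul(-349756, -431853) = 151043177868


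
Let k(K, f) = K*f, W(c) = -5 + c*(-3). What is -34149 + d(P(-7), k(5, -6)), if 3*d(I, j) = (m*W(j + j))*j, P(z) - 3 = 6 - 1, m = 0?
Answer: -34149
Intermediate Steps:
W(c) = -5 - 3*c
P(z) = 8 (P(z) = 3 + (6 - 1) = 3 + 5 = 8)
d(I, j) = 0 (d(I, j) = ((0*(-5 - 3*(j + j)))*j)/3 = ((0*(-5 - 6*j))*j)/3 = (0*j)/3 = (⅓)*0 = 0)
-34149 + d(P(-7), k(5, -6)) = -34149 + 0 = -34149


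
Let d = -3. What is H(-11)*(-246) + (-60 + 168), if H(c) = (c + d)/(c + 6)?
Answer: -2904/5 ≈ -580.80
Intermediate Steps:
H(c) = (-3 + c)/(6 + c) (H(c) = (c - 3)/(c + 6) = (-3 + c)/(6 + c))
H(-11)*(-246) + (-60 + 168) = ((-3 - 11)/(6 - 11))*(-246) + (-60 + 168) = (-14/(-5))*(-246) + 108 = -⅕*(-14)*(-246) + 108 = (14/5)*(-246) + 108 = -3444/5 + 108 = -2904/5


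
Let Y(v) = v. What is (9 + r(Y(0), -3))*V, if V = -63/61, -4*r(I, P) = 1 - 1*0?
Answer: -2205/244 ≈ -9.0369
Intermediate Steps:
r(I, P) = -¼ (r(I, P) = -(1 - 1*0)/4 = -(1 + 0)/4 = -¼*1 = -¼)
V = -63/61 (V = -63*1/61 = -63/61 ≈ -1.0328)
(9 + r(Y(0), -3))*V = (9 - ¼)*(-63/61) = (35/4)*(-63/61) = -2205/244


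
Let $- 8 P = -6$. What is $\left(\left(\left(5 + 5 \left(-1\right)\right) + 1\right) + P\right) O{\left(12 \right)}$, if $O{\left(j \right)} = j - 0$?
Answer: $21$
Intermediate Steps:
$O{\left(j \right)} = j$ ($O{\left(j \right)} = j + 0 = j$)
$P = \frac{3}{4}$ ($P = \left(- \frac{1}{8}\right) \left(-6\right) = \frac{3}{4} \approx 0.75$)
$\left(\left(\left(5 + 5 \left(-1\right)\right) + 1\right) + P\right) O{\left(12 \right)} = \left(\left(\left(5 + 5 \left(-1\right)\right) + 1\right) + \frac{3}{4}\right) 12 = \left(\left(\left(5 - 5\right) + 1\right) + \frac{3}{4}\right) 12 = \left(\left(0 + 1\right) + \frac{3}{4}\right) 12 = \left(1 + \frac{3}{4}\right) 12 = \frac{7}{4} \cdot 12 = 21$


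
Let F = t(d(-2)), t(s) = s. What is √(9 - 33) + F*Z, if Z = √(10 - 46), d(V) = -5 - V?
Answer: 2*I*(-9 + √6) ≈ -13.101*I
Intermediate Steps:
F = -3 (F = -5 - 1*(-2) = -5 + 2 = -3)
Z = 6*I (Z = √(-36) = 6*I ≈ 6.0*I)
√(9 - 33) + F*Z = √(9 - 33) - 18*I = √(-24) - 18*I = 2*I*√6 - 18*I = -18*I + 2*I*√6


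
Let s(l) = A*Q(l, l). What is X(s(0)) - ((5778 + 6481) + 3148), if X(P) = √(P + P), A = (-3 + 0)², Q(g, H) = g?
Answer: -15407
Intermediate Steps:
A = 9 (A = (-3)² = 9)
s(l) = 9*l
X(P) = √2*√P (X(P) = √(2*P) = √2*√P)
X(s(0)) - ((5778 + 6481) + 3148) = √2*√(9*0) - ((5778 + 6481) + 3148) = √2*√0 - (12259 + 3148) = √2*0 - 1*15407 = 0 - 15407 = -15407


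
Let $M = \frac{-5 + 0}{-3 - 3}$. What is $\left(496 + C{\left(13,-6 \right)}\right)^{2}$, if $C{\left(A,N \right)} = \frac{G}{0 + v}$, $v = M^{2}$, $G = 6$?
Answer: $\frac{159163456}{625} \approx 2.5466 \cdot 10^{5}$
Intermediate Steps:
$M = \frac{5}{6}$ ($M = - \frac{5}{-6} = \left(-5\right) \left(- \frac{1}{6}\right) = \frac{5}{6} \approx 0.83333$)
$v = \frac{25}{36}$ ($v = \left(\frac{5}{6}\right)^{2} = \frac{25}{36} \approx 0.69444$)
$C{\left(A,N \right)} = \frac{216}{25}$ ($C{\left(A,N \right)} = \frac{6}{0 + \frac{25}{36}} = \frac{6}{\frac{25}{36}} = 6 \cdot \frac{36}{25} = \frac{216}{25}$)
$\left(496 + C{\left(13,-6 \right)}\right)^{2} = \left(496 + \frac{216}{25}\right)^{2} = \left(\frac{12616}{25}\right)^{2} = \frac{159163456}{625}$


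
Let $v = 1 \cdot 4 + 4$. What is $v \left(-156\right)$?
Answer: $-1248$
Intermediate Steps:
$v = 8$ ($v = 4 + 4 = 8$)
$v \left(-156\right) = 8 \left(-156\right) = -1248$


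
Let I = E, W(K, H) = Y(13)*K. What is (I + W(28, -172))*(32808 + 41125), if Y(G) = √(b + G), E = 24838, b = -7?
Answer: 1836347854 + 2070124*√6 ≈ 1.8414e+9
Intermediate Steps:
Y(G) = √(-7 + G)
W(K, H) = K*√6 (W(K, H) = √(-7 + 13)*K = √6*K = K*√6)
I = 24838
(I + W(28, -172))*(32808 + 41125) = (24838 + 28*√6)*(32808 + 41125) = (24838 + 28*√6)*73933 = 1836347854 + 2070124*√6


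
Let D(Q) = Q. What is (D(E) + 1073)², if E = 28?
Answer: 1212201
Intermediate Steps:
(D(E) + 1073)² = (28 + 1073)² = 1101² = 1212201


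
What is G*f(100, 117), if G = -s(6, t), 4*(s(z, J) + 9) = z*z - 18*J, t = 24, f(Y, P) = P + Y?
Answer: 23436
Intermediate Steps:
s(z, J) = -9 - 9*J/2 + z²/4 (s(z, J) = -9 + (z*z - 18*J)/4 = -9 + (z² - 18*J)/4 = -9 + (-9*J/2 + z²/4) = -9 - 9*J/2 + z²/4)
G = 108 (G = -(-9 - 9/2*24 + (¼)*6²) = -(-9 - 108 + (¼)*36) = -(-9 - 108 + 9) = -1*(-108) = 108)
G*f(100, 117) = 108*(117 + 100) = 108*217 = 23436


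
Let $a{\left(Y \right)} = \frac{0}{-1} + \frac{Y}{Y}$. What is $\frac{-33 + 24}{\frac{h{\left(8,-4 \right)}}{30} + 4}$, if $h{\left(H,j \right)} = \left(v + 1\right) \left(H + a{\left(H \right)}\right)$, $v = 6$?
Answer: $- \frac{90}{61} \approx -1.4754$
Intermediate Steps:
$a{\left(Y \right)} = 1$ ($a{\left(Y \right)} = 0 \left(-1\right) + 1 = 0 + 1 = 1$)
$h{\left(H,j \right)} = 7 + 7 H$ ($h{\left(H,j \right)} = \left(6 + 1\right) \left(H + 1\right) = 7 \left(1 + H\right) = 7 + 7 H$)
$\frac{-33 + 24}{\frac{h{\left(8,-4 \right)}}{30} + 4} = \frac{-33 + 24}{\frac{7 + 7 \cdot 8}{30} + 4} = \frac{1}{\left(7 + 56\right) \frac{1}{30} + 4} \left(-9\right) = \frac{1}{63 \cdot \frac{1}{30} + 4} \left(-9\right) = \frac{1}{\frac{21}{10} + 4} \left(-9\right) = \frac{1}{\frac{61}{10}} \left(-9\right) = \frac{10}{61} \left(-9\right) = - \frac{90}{61}$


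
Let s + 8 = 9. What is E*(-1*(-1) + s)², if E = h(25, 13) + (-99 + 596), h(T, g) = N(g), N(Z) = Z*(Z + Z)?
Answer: 3340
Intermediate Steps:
s = 1 (s = -8 + 9 = 1)
N(Z) = 2*Z² (N(Z) = Z*(2*Z) = 2*Z²)
h(T, g) = 2*g²
E = 835 (E = 2*13² + (-99 + 596) = 2*169 + 497 = 338 + 497 = 835)
E*(-1*(-1) + s)² = 835*(-1*(-1) + 1)² = 835*(1 + 1)² = 835*2² = 835*4 = 3340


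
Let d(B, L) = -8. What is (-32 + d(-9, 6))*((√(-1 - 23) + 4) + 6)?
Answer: -400 - 80*I*√6 ≈ -400.0 - 195.96*I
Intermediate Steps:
(-32 + d(-9, 6))*((√(-1 - 23) + 4) + 6) = (-32 - 8)*((√(-1 - 23) + 4) + 6) = -40*((√(-24) + 4) + 6) = -40*((2*I*√6 + 4) + 6) = -40*((4 + 2*I*√6) + 6) = -40*(10 + 2*I*√6) = -400 - 80*I*√6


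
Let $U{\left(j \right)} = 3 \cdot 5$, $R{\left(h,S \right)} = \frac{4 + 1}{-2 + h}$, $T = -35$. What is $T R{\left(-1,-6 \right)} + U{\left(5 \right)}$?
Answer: $\frac{220}{3} \approx 73.333$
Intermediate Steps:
$R{\left(h,S \right)} = \frac{5}{-2 + h}$
$U{\left(j \right)} = 15$
$T R{\left(-1,-6 \right)} + U{\left(5 \right)} = - 35 \frac{5}{-2 - 1} + 15 = - 35 \frac{5}{-3} + 15 = - 35 \cdot 5 \left(- \frac{1}{3}\right) + 15 = \left(-35\right) \left(- \frac{5}{3}\right) + 15 = \frac{175}{3} + 15 = \frac{220}{3}$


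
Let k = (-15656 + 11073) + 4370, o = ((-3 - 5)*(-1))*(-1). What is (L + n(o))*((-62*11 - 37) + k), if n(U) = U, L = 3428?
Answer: -3187440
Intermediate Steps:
o = -8 (o = -8*(-1)*(-1) = 8*(-1) = -8)
k = -213 (k = -4583 + 4370 = -213)
(L + n(o))*((-62*11 - 37) + k) = (3428 - 8)*((-62*11 - 37) - 213) = 3420*((-682 - 37) - 213) = 3420*(-719 - 213) = 3420*(-932) = -3187440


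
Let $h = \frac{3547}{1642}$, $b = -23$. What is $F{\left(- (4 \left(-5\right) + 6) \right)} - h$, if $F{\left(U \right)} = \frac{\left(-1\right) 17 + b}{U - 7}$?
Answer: $- \frac{90509}{11494} \approx -7.8745$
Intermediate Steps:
$h = \frac{3547}{1642}$ ($h = 3547 \cdot \frac{1}{1642} = \frac{3547}{1642} \approx 2.1602$)
$F{\left(U \right)} = - \frac{40}{-7 + U}$ ($F{\left(U \right)} = \frac{\left(-1\right) 17 - 23}{U - 7} = \frac{-17 - 23}{-7 + U} = - \frac{40}{-7 + U}$)
$F{\left(- (4 \left(-5\right) + 6) \right)} - h = - \frac{40}{-7 - \left(4 \left(-5\right) + 6\right)} - \frac{3547}{1642} = - \frac{40}{-7 - \left(-20 + 6\right)} - \frac{3547}{1642} = - \frac{40}{-7 - -14} - \frac{3547}{1642} = - \frac{40}{-7 + 14} - \frac{3547}{1642} = - \frac{40}{7} - \frac{3547}{1642} = - \frac{90509}{11494}$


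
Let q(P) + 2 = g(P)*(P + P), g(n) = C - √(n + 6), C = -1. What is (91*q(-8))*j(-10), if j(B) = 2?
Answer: 2548 + 2912*I*√2 ≈ 2548.0 + 4118.2*I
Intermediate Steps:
g(n) = -1 - √(6 + n) (g(n) = -1 - √(n + 6) = -1 - √(6 + n))
q(P) = -2 + 2*P*(-1 - √(6 + P)) (q(P) = -2 + (-1 - √(6 + P))*(P + P) = -2 + (-1 - √(6 + P))*(2*P) = -2 + 2*P*(-1 - √(6 + P)))
(91*q(-8))*j(-10) = (91*(-2 - 2*(-8)*(1 + √(6 - 8))))*2 = (91*(-2 - 2*(-8)*(1 + √(-2))))*2 = (91*(-2 - 2*(-8)*(1 + I*√2)))*2 = (91*(-2 + (16 + 16*I*√2)))*2 = (91*(14 + 16*I*√2))*2 = (1274 + 1456*I*√2)*2 = 2548 + 2912*I*√2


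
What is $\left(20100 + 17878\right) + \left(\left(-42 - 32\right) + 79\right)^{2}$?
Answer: $38003$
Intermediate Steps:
$\left(20100 + 17878\right) + \left(\left(-42 - 32\right) + 79\right)^{2} = 37978 + \left(\left(-42 - 32\right) + 79\right)^{2} = 37978 + \left(-74 + 79\right)^{2} = 37978 + 5^{2} = 37978 + 25 = 38003$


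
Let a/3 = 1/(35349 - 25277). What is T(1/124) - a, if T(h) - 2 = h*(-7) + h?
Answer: 609263/312232 ≈ 1.9513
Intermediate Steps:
T(h) = 2 - 6*h (T(h) = 2 + (h*(-7) + h) = 2 + (-7*h + h) = 2 - 6*h)
a = 3/10072 (a = 3/(35349 - 25277) = 3/10072 ≈ 0.00029786)
T(1/124) - a = (2 - 6/124) - 1*3/10072 = (2 - 6*1/124) - 3/10072 = (2 - 3/62) - 3/10072 = 121/62 - 3/10072 = 609263/312232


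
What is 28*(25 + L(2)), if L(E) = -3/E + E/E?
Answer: 686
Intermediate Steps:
L(E) = 1 - 3/E (L(E) = -3/E + 1 = 1 - 3/E)
28*(25 + L(2)) = 28*(25 + (-3 + 2)/2) = 28*(25 + (1/2)*(-1)) = 28*(25 - 1/2) = 28*(49/2) = 686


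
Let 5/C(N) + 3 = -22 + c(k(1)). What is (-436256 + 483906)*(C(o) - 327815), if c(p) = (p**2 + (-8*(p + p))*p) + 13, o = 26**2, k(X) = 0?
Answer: -93722427625/6 ≈ -1.5620e+10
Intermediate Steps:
o = 676
c(p) = 13 - 15*p**2 (c(p) = (p**2 + (-16*p)*p) + 13 = (p**2 - 16*p**2) + 13 = -15*p**2 + 13 = 13 - 15*p**2)
C(N) = -5/12 (C(N) = 5/(-3 + (-22 + (13 - 15*0**2))) = 5/(-3 + (-22 + (13 - 15*0))) = 5/(-3 + (-22 + (13 + 0))) = 5/(-3 + (-22 + 13)) = 5/(-3 - 9) = 5/(-12) = 5*(-1/12) = -5/12)
(-436256 + 483906)*(C(o) - 327815) = (-436256 + 483906)*(-5/12 - 327815) = 47650*(-3933785/12) = -93722427625/6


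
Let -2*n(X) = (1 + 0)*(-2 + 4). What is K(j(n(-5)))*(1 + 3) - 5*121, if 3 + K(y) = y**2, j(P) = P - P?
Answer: -617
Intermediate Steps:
n(X) = -1 (n(X) = -(1 + 0)*(-2 + 4)/2 = -2/2 = -1/2*2 = -1)
j(P) = 0
K(y) = -3 + y**2
K(j(n(-5)))*(1 + 3) - 5*121 = (-3 + 0**2)*(1 + 3) - 5*121 = (-3 + 0)*4 - 605 = -3*4 - 605 = -12 - 605 = -617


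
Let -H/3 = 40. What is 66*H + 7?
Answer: -7913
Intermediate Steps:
H = -120 (H = -3*40 = -120)
66*H + 7 = 66*(-120) + 7 = -7920 + 7 = -7913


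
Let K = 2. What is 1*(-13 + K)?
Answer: -11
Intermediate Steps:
1*(-13 + K) = 1*(-13 + 2) = 1*(-11) = -11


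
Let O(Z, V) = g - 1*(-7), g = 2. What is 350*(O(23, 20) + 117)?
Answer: 44100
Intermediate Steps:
O(Z, V) = 9 (O(Z, V) = 2 - 1*(-7) = 2 + 7 = 9)
350*(O(23, 20) + 117) = 350*(9 + 117) = 350*126 = 44100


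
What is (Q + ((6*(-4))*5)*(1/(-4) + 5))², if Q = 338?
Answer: 53824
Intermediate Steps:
(Q + ((6*(-4))*5)*(1/(-4) + 5))² = (338 + ((6*(-4))*5)*(1/(-4) + 5))² = (338 + (-24*5)*(-¼ + 5))² = (338 - 120*19/4)² = (338 - 570)² = (-232)² = 53824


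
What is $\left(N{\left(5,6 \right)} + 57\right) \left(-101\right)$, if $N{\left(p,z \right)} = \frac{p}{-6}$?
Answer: $- \frac{34037}{6} \approx -5672.8$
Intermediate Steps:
$N{\left(p,z \right)} = - \frac{p}{6}$ ($N{\left(p,z \right)} = p \left(- \frac{1}{6}\right) = - \frac{p}{6}$)
$\left(N{\left(5,6 \right)} + 57\right) \left(-101\right) = \left(\left(- \frac{1}{6}\right) 5 + 57\right) \left(-101\right) = \left(- \frac{5}{6} + 57\right) \left(-101\right) = \frac{337}{6} \left(-101\right) = - \frac{34037}{6}$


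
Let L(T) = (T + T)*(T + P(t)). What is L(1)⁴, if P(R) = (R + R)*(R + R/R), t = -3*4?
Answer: 78904810000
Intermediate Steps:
t = -12
P(R) = 2*R*(1 + R) (P(R) = (2*R)*(R + 1) = (2*R)*(1 + R) = 2*R*(1 + R))
L(T) = 2*T*(264 + T) (L(T) = (T + T)*(T + 2*(-12)*(1 - 12)) = (2*T)*(T + 2*(-12)*(-11)) = (2*T)*(T + 264) = (2*T)*(264 + T) = 2*T*(264 + T))
L(1)⁴ = (2*1*(264 + 1))⁴ = (2*1*265)⁴ = 530⁴ = 78904810000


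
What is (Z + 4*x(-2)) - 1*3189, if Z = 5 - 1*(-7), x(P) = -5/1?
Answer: -3197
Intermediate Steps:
x(P) = -5 (x(P) = -5*1 = -5)
Z = 12 (Z = 5 + 7 = 12)
(Z + 4*x(-2)) - 1*3189 = (12 + 4*(-5)) - 1*3189 = (12 - 20) - 3189 = -8 - 3189 = -3197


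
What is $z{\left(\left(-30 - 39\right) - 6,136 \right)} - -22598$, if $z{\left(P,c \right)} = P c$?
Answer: $12398$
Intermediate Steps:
$z{\left(\left(-30 - 39\right) - 6,136 \right)} - -22598 = \left(\left(-30 - 39\right) - 6\right) 136 - -22598 = \left(-69 - 6\right) 136 + 22598 = \left(-75\right) 136 + 22598 = -10200 + 22598 = 12398$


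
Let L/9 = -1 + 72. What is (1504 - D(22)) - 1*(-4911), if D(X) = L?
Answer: 5776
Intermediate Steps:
L = 639 (L = 9*(-1 + 72) = 9*71 = 639)
D(X) = 639
(1504 - D(22)) - 1*(-4911) = (1504 - 1*639) - 1*(-4911) = (1504 - 639) + 4911 = 865 + 4911 = 5776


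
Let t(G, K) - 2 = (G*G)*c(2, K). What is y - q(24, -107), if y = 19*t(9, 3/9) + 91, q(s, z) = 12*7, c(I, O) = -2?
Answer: -3033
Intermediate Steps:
t(G, K) = 2 - 2*G**2 (t(G, K) = 2 + (G*G)*(-2) = 2 + G**2*(-2) = 2 - 2*G**2)
q(s, z) = 84
y = -2949 (y = 19*(2 - 2*9**2) + 91 = 19*(2 - 2*81) + 91 = 19*(2 - 162) + 91 = 19*(-160) + 91 = -3040 + 91 = -2949)
y - q(24, -107) = -2949 - 1*84 = -2949 - 84 = -3033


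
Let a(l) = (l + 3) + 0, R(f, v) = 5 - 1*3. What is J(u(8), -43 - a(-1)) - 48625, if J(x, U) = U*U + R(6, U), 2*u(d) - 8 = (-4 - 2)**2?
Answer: -46598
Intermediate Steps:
R(f, v) = 2 (R(f, v) = 5 - 3 = 2)
a(l) = 3 + l (a(l) = (3 + l) + 0 = 3 + l)
u(d) = 22 (u(d) = 4 + (-4 - 2)**2/2 = 4 + (1/2)*(-6)**2 = 4 + (1/2)*36 = 4 + 18 = 22)
J(x, U) = 2 + U**2 (J(x, U) = U*U + 2 = U**2 + 2 = 2 + U**2)
J(u(8), -43 - a(-1)) - 48625 = (2 + (-43 - (3 - 1))**2) - 48625 = (2 + (-43 - 1*2)**2) - 48625 = (2 + (-43 - 2)**2) - 48625 = (2 + (-45)**2) - 48625 = (2 + 2025) - 48625 = 2027 - 48625 = -46598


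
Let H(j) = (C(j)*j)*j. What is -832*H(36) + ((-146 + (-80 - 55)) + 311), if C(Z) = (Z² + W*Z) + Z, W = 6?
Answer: -1669165026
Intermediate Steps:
C(Z) = Z² + 7*Z (C(Z) = (Z² + 6*Z) + Z = Z² + 7*Z)
H(j) = j³*(7 + j) (H(j) = ((j*(7 + j))*j)*j = (j²*(7 + j))*j = j³*(7 + j))
-832*H(36) + ((-146 + (-80 - 55)) + 311) = -832*36³*(7 + 36) + ((-146 + (-80 - 55)) + 311) = -38817792*43 + ((-146 - 135) + 311) = -832*2006208 + (-281 + 311) = -1669165056 + 30 = -1669165026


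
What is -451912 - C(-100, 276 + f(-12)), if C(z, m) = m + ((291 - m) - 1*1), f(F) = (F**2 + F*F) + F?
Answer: -452202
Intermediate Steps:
f(F) = F + 2*F**2 (f(F) = (F**2 + F**2) + F = 2*F**2 + F = F + 2*F**2)
C(z, m) = 290 (C(z, m) = m + ((291 - m) - 1) = m + (290 - m) = 290)
-451912 - C(-100, 276 + f(-12)) = -451912 - 1*290 = -451912 - 290 = -452202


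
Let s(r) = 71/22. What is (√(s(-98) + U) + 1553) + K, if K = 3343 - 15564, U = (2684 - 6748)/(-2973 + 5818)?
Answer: -10668 + √7046820330/62590 ≈ -10667.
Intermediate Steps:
s(r) = 71/22 (s(r) = 71*(1/22) = 71/22)
U = -4064/2845 ≈ -1.4285
K = -12221
(√(s(-98) + U) + 1553) + K = (√(71/22 - 4064/2845) + 1553) - 12221 = (√(112587/62590) + 1553) - 12221 = (√7046820330/62590 + 1553) - 12221 = (1553 + √7046820330/62590) - 12221 = -10668 + √7046820330/62590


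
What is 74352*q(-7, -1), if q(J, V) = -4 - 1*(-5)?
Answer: 74352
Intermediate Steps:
q(J, V) = 1 (q(J, V) = -4 + 5 = 1)
74352*q(-7, -1) = 74352*1 = 74352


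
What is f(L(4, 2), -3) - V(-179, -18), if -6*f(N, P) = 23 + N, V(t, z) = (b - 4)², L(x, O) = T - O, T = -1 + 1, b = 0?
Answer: -39/2 ≈ -19.500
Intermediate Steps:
T = 0
L(x, O) = -O (L(x, O) = 0 - O = -O)
V(t, z) = 16 (V(t, z) = (0 - 4)² = (-4)² = 16)
f(N, P) = -23/6 - N/6 (f(N, P) = -(23 + N)/6 = -23/6 - N/6)
f(L(4, 2), -3) - V(-179, -18) = (-23/6 - (-1)*2/6) - 1*16 = (-23/6 - ⅙*(-2)) - 16 = (-23/6 + ⅓) - 16 = -7/2 - 16 = -39/2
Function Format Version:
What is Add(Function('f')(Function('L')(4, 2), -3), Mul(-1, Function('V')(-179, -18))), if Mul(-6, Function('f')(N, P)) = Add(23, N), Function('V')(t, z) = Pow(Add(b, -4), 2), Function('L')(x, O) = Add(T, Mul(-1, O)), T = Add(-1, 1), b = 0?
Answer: Rational(-39, 2) ≈ -19.500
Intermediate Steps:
T = 0
Function('L')(x, O) = Mul(-1, O) (Function('L')(x, O) = Add(0, Mul(-1, O)) = Mul(-1, O))
Function('V')(t, z) = 16 (Function('V')(t, z) = Pow(Add(0, -4), 2) = Pow(-4, 2) = 16)
Function('f')(N, P) = Add(Rational(-23, 6), Mul(Rational(-1, 6), N)) (Function('f')(N, P) = Mul(Rational(-1, 6), Add(23, N)) = Add(Rational(-23, 6), Mul(Rational(-1, 6), N)))
Add(Function('f')(Function('L')(4, 2), -3), Mul(-1, Function('V')(-179, -18))) = Add(Add(Rational(-23, 6), Mul(Rational(-1, 6), Mul(-1, 2))), Mul(-1, 16)) = Add(Add(Rational(-23, 6), Mul(Rational(-1, 6), -2)), -16) = Add(Add(Rational(-23, 6), Rational(1, 3)), -16) = Add(Rational(-7, 2), -16) = Rational(-39, 2)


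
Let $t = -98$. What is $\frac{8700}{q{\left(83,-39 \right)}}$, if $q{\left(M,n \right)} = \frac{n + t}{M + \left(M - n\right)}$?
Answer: $- \frac{1783500}{137} \approx -13018.0$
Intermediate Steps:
$q{\left(M,n \right)} = \frac{-98 + n}{- n + 2 M}$ ($q{\left(M,n \right)} = \frac{n - 98}{M + \left(M - n\right)} = \frac{-98 + n}{- n + 2 M}$)
$\frac{8700}{q{\left(83,-39 \right)}} = \frac{8700}{\frac{1}{\left(-1\right) \left(-39\right) + 2 \cdot 83} \left(-98 - 39\right)} = \frac{8700}{\frac{1}{39 + 166} \left(-137\right)} = \frac{8700}{\frac{1}{205} \left(-137\right)} = \frac{8700}{- \frac{137}{205}} = 8700 \left(- \frac{205}{137}\right) = - \frac{1783500}{137}$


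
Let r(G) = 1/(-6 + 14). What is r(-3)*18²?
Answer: 81/2 ≈ 40.500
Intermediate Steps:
r(G) = ⅛ (r(G) = 1/8 = ⅛)
r(-3)*18² = (⅛)*18² = (⅛)*324 = 81/2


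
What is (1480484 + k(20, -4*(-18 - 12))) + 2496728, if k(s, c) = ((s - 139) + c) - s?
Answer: 3977193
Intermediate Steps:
k(s, c) = -139 + c (k(s, c) = ((-139 + s) + c) - s = (-139 + c + s) - s = -139 + c)
(1480484 + k(20, -4*(-18 - 12))) + 2496728 = (1480484 + (-139 - 4*(-18 - 12))) + 2496728 = (1480484 + (-139 - 4*(-30))) + 2496728 = (1480484 + (-139 + 120)) + 2496728 = (1480484 - 19) + 2496728 = 1480465 + 2496728 = 3977193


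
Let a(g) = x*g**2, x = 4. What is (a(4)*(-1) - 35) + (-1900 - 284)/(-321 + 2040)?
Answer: -57455/573 ≈ -100.27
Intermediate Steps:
a(g) = 4*g**2
(a(4)*(-1) - 35) + (-1900 - 284)/(-321 + 2040) = ((4*4**2)*(-1) - 35) + (-1900 - 284)/(-321 + 2040) = ((4*16)*(-1) - 35) - 2184/1719 = (64*(-1) - 35) - 2184*1/1719 = (-64 - 35) - 728/573 = -99 - 728/573 = -57455/573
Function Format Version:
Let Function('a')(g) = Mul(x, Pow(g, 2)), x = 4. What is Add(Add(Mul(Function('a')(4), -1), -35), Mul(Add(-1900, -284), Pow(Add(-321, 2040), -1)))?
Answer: Rational(-57455, 573) ≈ -100.27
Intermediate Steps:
Function('a')(g) = Mul(4, Pow(g, 2))
Add(Add(Mul(Function('a')(4), -1), -35), Mul(Add(-1900, -284), Pow(Add(-321, 2040), -1))) = Add(Add(Mul(Mul(4, Pow(4, 2)), -1), -35), Mul(Add(-1900, -284), Pow(Add(-321, 2040), -1))) = Add(Add(Mul(Mul(4, 16), -1), -35), Mul(-2184, Pow(1719, -1))) = Add(Add(Mul(64, -1), -35), Mul(-2184, Rational(1, 1719))) = Add(Add(-64, -35), Rational(-728, 573)) = Add(-99, Rational(-728, 573)) = Rational(-57455, 573)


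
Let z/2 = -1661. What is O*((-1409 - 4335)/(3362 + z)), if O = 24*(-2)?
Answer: 34464/5 ≈ 6892.8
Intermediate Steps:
z = -3322 (z = 2*(-1661) = -3322)
O = -48
O*((-1409 - 4335)/(3362 + z)) = -48*(-1409 - 4335)/(3362 - 3322) = -(-275712)/40 = -48*(-718/5) = 34464/5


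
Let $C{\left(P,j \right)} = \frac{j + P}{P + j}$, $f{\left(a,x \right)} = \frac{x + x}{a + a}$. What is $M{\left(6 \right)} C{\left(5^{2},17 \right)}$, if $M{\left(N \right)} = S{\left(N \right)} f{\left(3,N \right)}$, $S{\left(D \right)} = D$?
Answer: $12$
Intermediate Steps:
$f{\left(a,x \right)} = \frac{x}{a}$ ($f{\left(a,x \right)} = \frac{2 x}{2 a} = 2 x \frac{1}{2 a} = \frac{x}{a}$)
$M{\left(N \right)} = \frac{N^{2}}{3}$ ($M{\left(N \right)} = N \frac{N}{3} = \frac{N^{2}}{3}$)
$C{\left(P,j \right)} = 1$ ($C{\left(P,j \right)} = \frac{P + j}{P + j} = 1$)
$M{\left(6 \right)} C{\left(5^{2},17 \right)} = \frac{6^{2}}{3} \cdot 1 = \frac{1}{3} \cdot 36 \cdot 1 = 12 \cdot 1 = 12$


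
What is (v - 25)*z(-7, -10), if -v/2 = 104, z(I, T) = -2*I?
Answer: -3262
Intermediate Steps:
v = -208 (v = -2*104 = -208)
(v - 25)*z(-7, -10) = (-208 - 25)*(-2*(-7)) = -233*14 = -3262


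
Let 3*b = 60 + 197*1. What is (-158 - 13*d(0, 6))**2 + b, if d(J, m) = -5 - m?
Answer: 932/3 ≈ 310.67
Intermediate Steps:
b = 257/3 (b = (60 + 197*1)/3 = (60 + 197)/3 = (1/3)*257 = 257/3 ≈ 85.667)
(-158 - 13*d(0, 6))**2 + b = (-158 - 13*(-5 - 1*6))**2 + 257/3 = (-158 - 13*(-5 - 6))**2 + 257/3 = (-158 - 13*(-11))**2 + 257/3 = (-158 + 143)**2 + 257/3 = (-15)**2 + 257/3 = 225 + 257/3 = 932/3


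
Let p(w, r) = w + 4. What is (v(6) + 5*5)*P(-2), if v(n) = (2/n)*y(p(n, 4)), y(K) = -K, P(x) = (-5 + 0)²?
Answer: 1625/3 ≈ 541.67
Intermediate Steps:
P(x) = 25 (P(x) = (-5)² = 25)
p(w, r) = 4 + w
v(n) = 2*(-4 - n)/n (v(n) = (2/n)*(-(4 + n)) = (2/n)*(-4 - n) = 2*(-4 - n)/n)
(v(6) + 5*5)*P(-2) = ((-2 - 8/6) + 5*5)*25 = ((-2 - 8*⅙) + 25)*25 = ((-2 - 4/3) + 25)*25 = (-10/3 + 25)*25 = (65/3)*25 = 1625/3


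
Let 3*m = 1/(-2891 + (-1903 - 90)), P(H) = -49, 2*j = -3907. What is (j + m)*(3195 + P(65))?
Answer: -4093043669/666 ≈ -6.1457e+6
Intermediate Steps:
j = -3907/2 (j = (½)*(-3907) = -3907/2 ≈ -1953.5)
m = -1/14652 (m = 1/(3*(-2891 + (-1903 - 90))) = 1/(3*(-2891 - 1993)) = (⅓)/(-4884) = (⅓)*(-1/4884) = -1/14652 ≈ -6.8250e-5)
(j + m)*(3195 + P(65)) = (-3907/2 - 1/14652)*(3195 - 49) = -28622683/14652*3146 = -4093043669/666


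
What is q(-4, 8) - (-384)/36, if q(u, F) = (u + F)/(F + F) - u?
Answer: 179/12 ≈ 14.917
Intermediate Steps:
q(u, F) = -u + (F + u)/(2*F) (q(u, F) = (F + u)/((2*F)) - u = (F + u)*(1/(2*F)) - u = (F + u)/(2*F) - u = -u + (F + u)/(2*F))
q(-4, 8) - (-384)/36 = (½ - 1*(-4) + (½)*(-4)/8) - (-384)/36 = (½ + 4 + (½)*(-4)*(⅛)) - (-384)/36 = (½ + 4 - ¼) - 32*(-⅓) = 17/4 + 32/3 = 179/12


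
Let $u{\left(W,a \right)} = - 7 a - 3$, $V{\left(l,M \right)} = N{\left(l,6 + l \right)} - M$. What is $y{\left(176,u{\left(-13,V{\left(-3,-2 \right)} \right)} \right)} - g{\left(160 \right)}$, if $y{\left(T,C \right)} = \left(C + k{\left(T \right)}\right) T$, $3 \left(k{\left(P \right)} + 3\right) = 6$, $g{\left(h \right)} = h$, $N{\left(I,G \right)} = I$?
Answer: $368$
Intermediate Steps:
$V{\left(l,M \right)} = l - M$
$k{\left(P \right)} = -1$ ($k{\left(P \right)} = -3 + \frac{1}{3} \cdot 6 = -3 + 2 = -1$)
$u{\left(W,a \right)} = -3 - 7 a$
$y{\left(T,C \right)} = T \left(-1 + C\right)$ ($y{\left(T,C \right)} = \left(C - 1\right) T = \left(-1 + C\right) T = T \left(-1 + C\right)$)
$y{\left(176,u{\left(-13,V{\left(-3,-2 \right)} \right)} \right)} - g{\left(160 \right)} = 176 \left(-1 - \left(3 + 7 \left(-3 - -2\right)\right)\right) - 160 = 176 \left(-1 - \left(3 + 7 \left(-3 + 2\right)\right)\right) - 160 = 176 \left(-1 - -4\right) - 160 = 176 \left(-1 + \left(-3 + 7\right)\right) - 160 = 176 \left(-1 + 4\right) - 160 = 176 \cdot 3 - 160 = 528 - 160 = 368$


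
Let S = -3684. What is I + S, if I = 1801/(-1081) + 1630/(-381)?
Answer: -1519744135/411861 ≈ -3689.9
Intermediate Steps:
I = -2448211/411861 (I = 1801*(-1/1081) + 1630*(-1/381) = -1801/1081 - 1630/381 = -2448211/411861 ≈ -5.9443)
I + S = -2448211/411861 - 3684 = -1519744135/411861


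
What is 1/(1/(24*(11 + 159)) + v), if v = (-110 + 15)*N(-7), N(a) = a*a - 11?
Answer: -4080/14728799 ≈ -0.00027701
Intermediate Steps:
N(a) = -11 + a² (N(a) = a² - 11 = -11 + a²)
v = -3610 (v = (-110 + 15)*(-11 + (-7)²) = -95*(-11 + 49) = -95*38 = -3610)
1/(1/(24*(11 + 159)) + v) = 1/(1/(24*(11 + 159)) - 3610) = 1/(1/(24*170) - 3610) = 1/(1/4080 - 3610) = 1/(-14728799/4080) = -4080/14728799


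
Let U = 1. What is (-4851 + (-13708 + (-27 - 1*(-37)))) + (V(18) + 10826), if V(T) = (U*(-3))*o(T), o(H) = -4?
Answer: -7711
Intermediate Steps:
V(T) = 12 (V(T) = (1*(-3))*(-4) = -3*(-4) = 12)
(-4851 + (-13708 + (-27 - 1*(-37)))) + (V(18) + 10826) = (-4851 + (-13708 + (-27 - 1*(-37)))) + (12 + 10826) = (-4851 + (-13708 + (-27 + 37))) + 10838 = (-4851 + (-13708 + 10)) + 10838 = (-4851 - 13698) + 10838 = -18549 + 10838 = -7711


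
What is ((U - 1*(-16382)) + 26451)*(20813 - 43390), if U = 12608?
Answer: -1251691457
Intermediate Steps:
((U - 1*(-16382)) + 26451)*(20813 - 43390) = ((12608 - 1*(-16382)) + 26451)*(20813 - 43390) = ((12608 + 16382) + 26451)*(-22577) = (28990 + 26451)*(-22577) = 55441*(-22577) = -1251691457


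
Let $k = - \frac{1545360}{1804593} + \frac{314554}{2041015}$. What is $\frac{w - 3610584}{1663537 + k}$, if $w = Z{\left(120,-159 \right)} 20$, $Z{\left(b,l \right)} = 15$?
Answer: $- \frac{1477489224203712020}{680793243419163193} \approx -2.1702$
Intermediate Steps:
$k = - \frac{862153664626}{1227733793965}$ ($k = \left(-1545360\right) \frac{1}{1804593} + 314554 \cdot \frac{1}{2041015} = - \frac{515120}{601531} + \frac{314554}{2041015} = - \frac{862153664626}{1227733793965} \approx -0.70223$)
$w = 300$ ($w = 15 \cdot 20 = 300$)
$\frac{w - 3610584}{1663537 + k} = \frac{300 - 3610584}{1663537 - \frac{862153664626}{1227733793965}} = - \frac{3610284}{\frac{2042379730257489579}{1227733793965}} = \left(-3610284\right) \frac{1227733793965}{2042379730257489579} = - \frac{1477489224203712020}{680793243419163193}$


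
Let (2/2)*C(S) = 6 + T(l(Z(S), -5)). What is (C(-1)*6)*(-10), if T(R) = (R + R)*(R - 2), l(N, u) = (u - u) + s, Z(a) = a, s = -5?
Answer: -4560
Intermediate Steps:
l(N, u) = -5 (l(N, u) = (u - u) - 5 = 0 - 5 = -5)
T(R) = 2*R*(-2 + R) (T(R) = (2*R)*(-2 + R) = 2*R*(-2 + R))
C(S) = 76 (C(S) = 6 + 2*(-5)*(-2 - 5) = 6 + 2*(-5)*(-7) = 6 + 70 = 76)
(C(-1)*6)*(-10) = (76*6)*(-10) = 456*(-10) = -4560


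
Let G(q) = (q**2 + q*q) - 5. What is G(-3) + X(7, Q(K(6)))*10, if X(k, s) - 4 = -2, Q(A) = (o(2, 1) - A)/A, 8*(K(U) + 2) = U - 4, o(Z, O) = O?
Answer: 33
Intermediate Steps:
K(U) = -5/2 + U/8 (K(U) = -2 + (U - 4)/8 = -2 + (-4 + U)/8 = -2 + (-1/2 + U/8) = -5/2 + U/8)
G(q) = -5 + 2*q**2 (G(q) = (q**2 + q**2) - 5 = 2*q**2 - 5 = -5 + 2*q**2)
Q(A) = (1 - A)/A
X(k, s) = 2 (X(k, s) = 4 - 2 = 2)
G(-3) + X(7, Q(K(6)))*10 = (-5 + 2*(-3)**2) + 2*10 = (-5 + 2*9) + 20 = (-5 + 18) + 20 = 13 + 20 = 33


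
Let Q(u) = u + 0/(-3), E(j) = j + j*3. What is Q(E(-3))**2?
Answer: 144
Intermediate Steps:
E(j) = 4*j (E(j) = j + 3*j = 4*j)
Q(u) = u (Q(u) = u + 0*(-1/3) = u + 0 = u)
Q(E(-3))**2 = (4*(-3))**2 = (-12)**2 = 144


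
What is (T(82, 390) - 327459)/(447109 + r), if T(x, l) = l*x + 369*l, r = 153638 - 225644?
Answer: -151569/375103 ≈ -0.40407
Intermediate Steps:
r = -72006
T(x, l) = 369*l + l*x
(T(82, 390) - 327459)/(447109 + r) = (390*(369 + 82) - 327459)/(447109 - 72006) = (390*451 - 327459)/375103 = (175890 - 327459)*(1/375103) = -151569*1/375103 = -151569/375103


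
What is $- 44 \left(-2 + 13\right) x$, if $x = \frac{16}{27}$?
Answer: $- \frac{7744}{27} \approx -286.81$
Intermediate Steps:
$x = \frac{16}{27}$ ($x = 16 \cdot \frac{1}{27} = \frac{16}{27} \approx 0.59259$)
$- 44 \left(-2 + 13\right) x = - 44 \left(-2 + 13\right) \frac{16}{27} = \left(-44\right) 11 \cdot \frac{16}{27} = \left(-484\right) \frac{16}{27} = - \frac{7744}{27}$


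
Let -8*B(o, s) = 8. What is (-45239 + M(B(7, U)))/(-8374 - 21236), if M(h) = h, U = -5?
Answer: 1508/987 ≈ 1.5279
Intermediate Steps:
B(o, s) = -1 (B(o, s) = -1/8*8 = -1)
(-45239 + M(B(7, U)))/(-8374 - 21236) = (-45239 - 1)/(-8374 - 21236) = -45240/(-29610) = -45240*(-1/29610) = 1508/987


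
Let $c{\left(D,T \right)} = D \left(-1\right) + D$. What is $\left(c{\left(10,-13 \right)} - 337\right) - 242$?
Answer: $-579$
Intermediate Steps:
$c{\left(D,T \right)} = 0$ ($c{\left(D,T \right)} = - D + D = 0$)
$\left(c{\left(10,-13 \right)} - 337\right) - 242 = \left(0 - 337\right) - 242 = -337 - 242 = -579$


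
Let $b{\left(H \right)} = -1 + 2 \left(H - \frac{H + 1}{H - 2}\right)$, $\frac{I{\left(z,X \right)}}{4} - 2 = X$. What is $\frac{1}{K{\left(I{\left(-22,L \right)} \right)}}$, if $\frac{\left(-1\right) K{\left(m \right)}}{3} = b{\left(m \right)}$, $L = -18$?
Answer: $\frac{11}{4320} \approx 0.0025463$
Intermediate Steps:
$I{\left(z,X \right)} = 8 + 4 X$
$b{\left(H \right)} = -1 + 2 H - \frac{2 \left(1 + H\right)}{-2 + H}$ ($b{\left(H \right)} = -1 + 2 \left(H - \frac{1 + H}{-2 + H}\right) = -1 + \left(2 H - \frac{2 \left(1 + H\right)}{-2 + H}\right) = -1 + 2 H - \frac{2 \left(1 + H\right)}{-2 + H}$)
$K{\left(m \right)} = - \frac{3 m \left(-7 + 2 m\right)}{-2 + m}$ ($K{\left(m \right)} = - 3 \frac{m \left(-7 + 2 m\right)}{-2 + m} = - \frac{3 m \left(-7 + 2 m\right)}{-2 + m}$)
$\frac{1}{K{\left(I{\left(-22,L \right)} \right)}} = \frac{1}{3 \left(8 + 4 \left(-18\right)\right) \frac{1}{-2 + \left(8 + 4 \left(-18\right)\right)} \left(7 - 2 \left(8 + 4 \left(-18\right)\right)\right)} = \frac{1}{3 \left(8 - 72\right) \frac{1}{-2 + \left(8 - 72\right)} \left(7 - 2 \left(8 - 72\right)\right)} = \frac{1}{3 \left(-64\right) \frac{1}{-2 - 64} \left(7 - -128\right)} = \frac{1}{3 \left(-64\right) \frac{1}{-66} \left(7 + 128\right)} = \frac{1}{3 \left(-64\right) \left(- \frac{1}{66}\right) 135} = \frac{1}{\frac{4320}{11}} = \frac{11}{4320}$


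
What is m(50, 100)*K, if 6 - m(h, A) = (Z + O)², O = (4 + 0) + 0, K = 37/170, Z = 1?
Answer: -703/170 ≈ -4.1353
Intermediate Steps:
K = 37/170 (K = 37*(1/170) = 37/170 ≈ 0.21765)
O = 4 (O = 4 + 0 = 4)
m(h, A) = -19 (m(h, A) = 6 - (1 + 4)² = 6 - 1*5² = 6 - 1*25 = 6 - 25 = -19)
m(50, 100)*K = -19*37/170 = -703/170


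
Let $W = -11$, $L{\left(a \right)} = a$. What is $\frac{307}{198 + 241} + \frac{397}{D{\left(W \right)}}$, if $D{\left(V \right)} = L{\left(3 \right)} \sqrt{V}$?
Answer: $\frac{307}{439} - \frac{397 i \sqrt{11}}{33} \approx 0.69932 - 39.9 i$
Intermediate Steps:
$D{\left(V \right)} = 3 \sqrt{V}$
$\frac{307}{198 + 241} + \frac{397}{D{\left(W \right)}} = \frac{307}{198 + 241} + \frac{397}{3 \sqrt{-11}} = \frac{307}{439} + \frac{397}{3 i \sqrt{11}} = 307 \cdot \frac{1}{439} + \frac{397}{3 i \sqrt{11}} = \frac{307}{439} + 397 \left(- \frac{i \sqrt{11}}{33}\right) = \frac{307}{439} - \frac{397 i \sqrt{11}}{33}$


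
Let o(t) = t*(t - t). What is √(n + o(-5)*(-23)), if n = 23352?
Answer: 2*√5838 ≈ 152.81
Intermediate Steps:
o(t) = 0 (o(t) = t*0 = 0)
√(n + o(-5)*(-23)) = √(23352 + 0*(-23)) = √(23352 + 0) = √23352 = 2*√5838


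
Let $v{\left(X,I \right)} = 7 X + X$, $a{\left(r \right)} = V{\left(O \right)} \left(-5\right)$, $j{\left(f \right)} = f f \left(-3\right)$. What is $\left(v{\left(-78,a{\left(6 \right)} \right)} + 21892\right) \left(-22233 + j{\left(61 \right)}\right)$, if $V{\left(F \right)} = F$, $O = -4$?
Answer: $-710266128$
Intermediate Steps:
$j{\left(f \right)} = - 3 f^{2}$ ($j{\left(f \right)} = f^{2} \left(-3\right) = - 3 f^{2}$)
$a{\left(r \right)} = 20$ ($a{\left(r \right)} = \left(-4\right) \left(-5\right) = 20$)
$v{\left(X,I \right)} = 8 X$
$\left(v{\left(-78,a{\left(6 \right)} \right)} + 21892\right) \left(-22233 + j{\left(61 \right)}\right) = \left(8 \left(-78\right) + 21892\right) \left(-22233 - 3 \cdot 61^{2}\right) = \left(-624 + 21892\right) \left(-22233 - 11163\right) = 21268 \left(-22233 - 11163\right) = 21268 \left(-33396\right) = -710266128$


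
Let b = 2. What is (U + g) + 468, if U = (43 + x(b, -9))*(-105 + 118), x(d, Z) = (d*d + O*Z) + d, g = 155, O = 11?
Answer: -27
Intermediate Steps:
x(d, Z) = d + d**2 + 11*Z (x(d, Z) = (d*d + 11*Z) + d = (d**2 + 11*Z) + d = d + d**2 + 11*Z)
U = -650 (U = (43 + (2 + 2**2 + 11*(-9)))*(-105 + 118) = (43 + (2 + 4 - 99))*13 = (43 - 93)*13 = -50*13 = -650)
(U + g) + 468 = (-650 + 155) + 468 = -495 + 468 = -27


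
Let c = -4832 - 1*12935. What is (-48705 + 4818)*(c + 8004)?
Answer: 428468781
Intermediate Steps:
c = -17767 (c = -4832 - 12935 = -17767)
(-48705 + 4818)*(c + 8004) = (-48705 + 4818)*(-17767 + 8004) = -43887*(-9763) = 428468781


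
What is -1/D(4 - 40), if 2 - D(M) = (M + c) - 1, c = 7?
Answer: -1/32 ≈ -0.031250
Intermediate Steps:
D(M) = -4 - M (D(M) = 2 - ((M + 7) - 1) = 2 - ((7 + M) - 1) = 2 - (6 + M) = 2 + (-6 - M) = -4 - M)
-1/D(4 - 40) = -1/(-4 - (4 - 40)) = -1/(-4 - 1*(-36)) = -1/(-4 + 36) = -1/32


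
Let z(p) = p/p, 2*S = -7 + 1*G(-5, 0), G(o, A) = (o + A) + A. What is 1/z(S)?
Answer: 1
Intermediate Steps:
G(o, A) = o + 2*A (G(o, A) = (A + o) + A = o + 2*A)
S = -6 (S = (-7 + 1*(-5 + 2*0))/2 = (-7 + 1*(-5 + 0))/2 = (-7 + 1*(-5))/2 = (-7 - 5)/2 = (½)*(-12) = -6)
z(p) = 1
1/z(S) = 1/1 = 1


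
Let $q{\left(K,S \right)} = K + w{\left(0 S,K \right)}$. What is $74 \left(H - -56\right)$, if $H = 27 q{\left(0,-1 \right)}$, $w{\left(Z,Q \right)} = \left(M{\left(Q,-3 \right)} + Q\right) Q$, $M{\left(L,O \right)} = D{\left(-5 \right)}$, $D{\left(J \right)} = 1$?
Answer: $4144$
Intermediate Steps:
$M{\left(L,O \right)} = 1$
$w{\left(Z,Q \right)} = Q \left(1 + Q\right)$ ($w{\left(Z,Q \right)} = \left(1 + Q\right) Q = Q \left(1 + Q\right)$)
$q{\left(K,S \right)} = K + K \left(1 + K\right)$
$H = 0$ ($H = 27 \cdot 0 \left(2 + 0\right) = 27 \cdot 0 \cdot 2 = 27 \cdot 0 = 0$)
$74 \left(H - -56\right) = 74 \left(0 - -56\right) = 74 \left(0 + 56\right) = 74 \cdot 56 = 4144$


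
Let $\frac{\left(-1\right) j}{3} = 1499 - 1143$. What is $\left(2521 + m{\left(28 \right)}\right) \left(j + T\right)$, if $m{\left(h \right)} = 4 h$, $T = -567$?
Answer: $-4304955$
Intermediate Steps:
$j = -1068$ ($j = - 3 \left(1499 - 1143\right) = \left(-3\right) 356 = -1068$)
$\left(2521 + m{\left(28 \right)}\right) \left(j + T\right) = \left(2521 + 4 \cdot 28\right) \left(-1068 - 567\right) = \left(2521 + 112\right) \left(-1635\right) = 2633 \left(-1635\right) = -4304955$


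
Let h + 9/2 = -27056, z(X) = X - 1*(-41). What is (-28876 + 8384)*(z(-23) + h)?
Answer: 554154910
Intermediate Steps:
z(X) = 41 + X (z(X) = X + 41 = 41 + X)
h = -54121/2 (h = -9/2 - 27056 = -54121/2 ≈ -27061.)
(-28876 + 8384)*(z(-23) + h) = (-28876 + 8384)*((41 - 23) - 54121/2) = -20492*(18 - 54121/2) = -20492*(-54085/2) = 554154910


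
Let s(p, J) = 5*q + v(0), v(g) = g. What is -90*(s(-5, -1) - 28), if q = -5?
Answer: 4770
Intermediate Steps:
s(p, J) = -25 (s(p, J) = 5*(-5) + 0 = -25 + 0 = -25)
-90*(s(-5, -1) - 28) = -90*(-25 - 28) = -90*(-53) = 4770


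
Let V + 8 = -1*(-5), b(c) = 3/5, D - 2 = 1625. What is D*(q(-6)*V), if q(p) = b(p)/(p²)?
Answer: -1627/20 ≈ -81.350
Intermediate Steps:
D = 1627 (D = 2 + 1625 = 1627)
b(c) = ⅗ (b(c) = 3*(⅕) = ⅗)
V = -3 (V = -8 - 1*(-5) = -8 + 5 = -3)
q(p) = 3/(5*p²) (q(p) = 3/(5*(p²)) = 3/(5*p²))
D*(q(-6)*V) = 1627*(((⅗)/(-6)²)*(-3)) = 1627*(((⅗)*(1/36))*(-3)) = 1627*((1/60)*(-3)) = 1627*(-1/20) = -1627/20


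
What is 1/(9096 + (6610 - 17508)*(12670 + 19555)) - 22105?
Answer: -7762810778171/351178954 ≈ -22105.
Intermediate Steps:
1/(9096 + (6610 - 17508)*(12670 + 19555)) - 22105 = 1/(9096 - 10898*32225) - 22105 = 1/(9096 - 351188050) - 22105 = 1/(-351178954) - 22105 = -1/351178954 - 22105 = -7762810778171/351178954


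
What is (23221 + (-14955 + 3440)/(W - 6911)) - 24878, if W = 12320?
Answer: -8974228/5409 ≈ -1659.1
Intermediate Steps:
(23221 + (-14955 + 3440)/(W - 6911)) - 24878 = (23221 + (-14955 + 3440)/(12320 - 6911)) - 24878 = (23221 - 11515/5409) - 24878 = 125590874/5409 - 24878 = -8974228/5409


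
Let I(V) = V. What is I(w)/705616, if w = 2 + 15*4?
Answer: 31/352808 ≈ 8.7866e-5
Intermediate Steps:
w = 62 (w = 2 + 60 = 62)
I(w)/705616 = 62/705616 = 62*(1/705616) = 31/352808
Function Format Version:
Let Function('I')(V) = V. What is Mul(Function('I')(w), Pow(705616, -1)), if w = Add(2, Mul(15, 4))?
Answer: Rational(31, 352808) ≈ 8.7866e-5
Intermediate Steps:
w = 62 (w = Add(2, 60) = 62)
Mul(Function('I')(w), Pow(705616, -1)) = Mul(62, Pow(705616, -1)) = Mul(62, Rational(1, 705616)) = Rational(31, 352808)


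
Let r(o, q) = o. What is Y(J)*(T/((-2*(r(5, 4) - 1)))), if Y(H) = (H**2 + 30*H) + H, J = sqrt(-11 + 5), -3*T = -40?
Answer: 10 - 155*I*sqrt(6)/3 ≈ 10.0 - 126.56*I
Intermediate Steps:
T = 40/3 (T = -1/3*(-40) = 40/3 ≈ 13.333)
J = I*sqrt(6) (J = sqrt(-6) = I*sqrt(6) ≈ 2.4495*I)
Y(H) = H**2 + 31*H
Y(J)*(T/((-2*(r(5, 4) - 1)))) = ((I*sqrt(6))*(31 + I*sqrt(6)))*(40/(3*((-2*(5 - 1))))) = (I*sqrt(6)*(31 + I*sqrt(6)))*(40/(3*((-2*4)))) = (I*sqrt(6)*(31 + I*sqrt(6)))*((40/3)/(-8)) = (I*sqrt(6)*(31 + I*sqrt(6)))*((40/3)*(-1/8)) = (I*sqrt(6)*(31 + I*sqrt(6)))*(-5/3) = -5*I*sqrt(6)*(31 + I*sqrt(6))/3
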